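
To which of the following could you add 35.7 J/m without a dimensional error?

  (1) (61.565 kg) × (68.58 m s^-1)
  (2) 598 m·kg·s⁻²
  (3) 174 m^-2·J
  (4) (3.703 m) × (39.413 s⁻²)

(2)

Reference: J·m⁻¹ = N·m·m⁻¹ = kg·m·s⁻².
Each option:
  (1) [kg] · [m·s⁻¹] = kg·m·s⁻¹
  (2) kg·m·s⁻²  ← same
  (3) J·m⁻² = N·m·m⁻² = kg·s⁻²
  (4) [m] · [s⁻²] = m·s⁻²
Only (2) matches kg·m·s⁻².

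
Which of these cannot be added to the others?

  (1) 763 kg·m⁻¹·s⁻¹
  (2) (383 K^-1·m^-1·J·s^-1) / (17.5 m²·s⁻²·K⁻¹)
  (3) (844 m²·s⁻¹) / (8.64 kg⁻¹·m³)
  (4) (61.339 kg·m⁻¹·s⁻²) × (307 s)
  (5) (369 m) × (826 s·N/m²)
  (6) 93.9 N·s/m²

(5)

Work out the base dimensions of each:
  (1) kg·m⁻¹·s⁻¹
  (2) [kg·m·s⁻³·K⁻¹] / [m²·s⁻²·K⁻¹] = kg·m⁻¹·s⁻¹
  (3) [m²·s⁻¹] / [kg⁻¹·m³] = kg·m⁻¹·s⁻¹
  (4) [kg·m⁻¹·s⁻²] · [s] = kg·m⁻¹·s⁻¹
  (5) [m] · [kg·m⁻¹·s⁻¹] = kg·s⁻¹
  (6) N·s·m⁻² = kg·m·s⁻²·s·m⁻² = kg·m⁻¹·s⁻¹
All reduce to kg·m⁻¹·s⁻¹ except (5), which is kg·s⁻¹.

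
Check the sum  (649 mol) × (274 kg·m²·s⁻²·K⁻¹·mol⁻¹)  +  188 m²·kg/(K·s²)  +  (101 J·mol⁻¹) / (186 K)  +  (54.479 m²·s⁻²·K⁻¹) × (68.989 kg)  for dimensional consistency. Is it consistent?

Reduce each to base SI dimensions:
  (649 mol) × (274 kg·m²·s⁻²·K⁻¹·mol⁻¹):  [mol] · [kg·m²·s⁻²·K⁻¹·mol⁻¹] = kg·m²·s⁻²·K⁻¹
  188 m²·kg/(K·s²):  kg·m²·s⁻²·K⁻¹
  (101 J·mol⁻¹) / (186 K):  [kg·m²·s⁻²·mol⁻¹] / [K] = kg·m²·s⁻²·K⁻¹·mol⁻¹
  (54.479 m²·s⁻²·K⁻¹) × (68.989 kg):  [m²·s⁻²·K⁻¹] · [kg] = kg·m²·s⁻²·K⁻¹
The terms do not share a single dimension (kg·m²·s⁻²·K⁻¹ vs kg·m²·s⁻²·K⁻¹·mol⁻¹).

No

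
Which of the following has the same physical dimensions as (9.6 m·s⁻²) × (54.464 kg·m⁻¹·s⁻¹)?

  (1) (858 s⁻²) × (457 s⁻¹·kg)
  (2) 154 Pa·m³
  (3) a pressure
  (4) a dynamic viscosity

(1)

Reference: [m·s⁻²] · [kg·m⁻¹·s⁻¹] = kg·s⁻³.
Each option:
  (1) [s⁻²] · [kg·s⁻¹] = kg·s⁻³  ← same
  (2) Pa·m³ = N·m⁻²·m³ = kg·m²·s⁻²
  (3) [pressure] = kg·m⁻¹·s⁻²
  (4) [dynamic viscosity] = kg·m⁻¹·s⁻¹
Only (1) matches kg·s⁻³.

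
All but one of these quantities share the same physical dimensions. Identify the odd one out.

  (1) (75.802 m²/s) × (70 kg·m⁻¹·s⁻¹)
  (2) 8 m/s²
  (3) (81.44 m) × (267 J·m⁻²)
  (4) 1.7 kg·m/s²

(2)

Reduce each to base SI dimensions:
  (1) [m²·s⁻¹] · [kg·m⁻¹·s⁻¹] = kg·m·s⁻²
  (2) m·s⁻²
  (3) [m] · [kg·s⁻²] = kg·m·s⁻²
  (4) kg·m·s⁻²
All reduce to kg·m·s⁻² except (2), which is m·s⁻².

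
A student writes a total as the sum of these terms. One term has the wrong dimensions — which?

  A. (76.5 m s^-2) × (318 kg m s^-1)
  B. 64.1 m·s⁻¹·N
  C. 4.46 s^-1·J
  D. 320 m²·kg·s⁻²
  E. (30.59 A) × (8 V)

Reduce each to base SI dimensions:
  A. [m·s⁻²] · [kg·m·s⁻¹] = kg·m²·s⁻³
  B. N·m·s⁻¹ = kg·m·s⁻²·m·s⁻¹ = kg·m²·s⁻³
  C. J·s⁻¹ = N·m·s⁻¹ = kg·m²·s⁻³
  D. kg·m²·s⁻²
  E. [A] · [kg·m²·s⁻³·A⁻¹] = kg·m²·s⁻³
All reduce to kg·m²·s⁻³ except D., which is kg·m²·s⁻².

D.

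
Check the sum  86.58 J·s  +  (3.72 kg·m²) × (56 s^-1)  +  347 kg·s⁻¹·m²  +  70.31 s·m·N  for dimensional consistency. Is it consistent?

Dimensions:
  86.58 J·s:  J·s = N·m·s = kg·m²·s⁻¹
  (3.72 kg·m²) × (56 s^-1):  [kg·m²] · [s⁻¹] = kg·m²·s⁻¹
  347 kg·s⁻¹·m²:  kg·m²·s⁻¹
  70.31 s·m·N:  N·m·s = kg·m·s⁻²·m·s = kg·m²·s⁻¹
Every term reduces to kg·m²·s⁻¹.

Yes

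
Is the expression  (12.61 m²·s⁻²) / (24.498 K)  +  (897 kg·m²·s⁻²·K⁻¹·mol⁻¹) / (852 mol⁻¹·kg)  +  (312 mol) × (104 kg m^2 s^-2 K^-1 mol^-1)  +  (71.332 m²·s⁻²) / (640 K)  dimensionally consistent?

Reduce each to base SI dimensions:
  (12.61 m²·s⁻²) / (24.498 K):  [m²·s⁻²] / [K] = m²·s⁻²·K⁻¹
  (897 kg·m²·s⁻²·K⁻¹·mol⁻¹) / (852 mol⁻¹·kg):  [kg·m²·s⁻²·K⁻¹·mol⁻¹] / [kg·mol⁻¹] = m²·s⁻²·K⁻¹
  (312 mol) × (104 kg m^2 s^-2 K^-1 mol^-1):  [mol] · [kg·m²·s⁻²·K⁻¹·mol⁻¹] = kg·m²·s⁻²·K⁻¹
  (71.332 m²·s⁻²) / (640 K):  [m²·s⁻²] / [K] = m²·s⁻²·K⁻¹
The terms do not share a single dimension (kg·m²·s⁻²·K⁻¹ vs m²·s⁻²·K⁻¹).

No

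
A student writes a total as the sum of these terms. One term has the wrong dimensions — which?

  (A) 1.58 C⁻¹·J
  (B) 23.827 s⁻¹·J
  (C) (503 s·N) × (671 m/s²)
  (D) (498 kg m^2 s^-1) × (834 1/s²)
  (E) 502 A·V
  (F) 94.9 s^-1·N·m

Work out the base dimensions of each:
  (A) J·C⁻¹ = N·m·(s·A)⁻¹ = kg·m²·s⁻³·A⁻¹
  (B) J·s⁻¹ = N·m·s⁻¹ = kg·m²·s⁻³
  (C) [kg·m·s⁻¹] · [m·s⁻²] = kg·m²·s⁻³
  (D) [kg·m²·s⁻¹] · [s⁻²] = kg·m²·s⁻³
  (E) V·A = J·C⁻¹·A = kg·m²·s⁻³
  (F) N·m·s⁻¹ = kg·m·s⁻²·m·s⁻¹ = kg·m²·s⁻³
All reduce to kg·m²·s⁻³ except (A), which is kg·m²·s⁻³·A⁻¹.

(A)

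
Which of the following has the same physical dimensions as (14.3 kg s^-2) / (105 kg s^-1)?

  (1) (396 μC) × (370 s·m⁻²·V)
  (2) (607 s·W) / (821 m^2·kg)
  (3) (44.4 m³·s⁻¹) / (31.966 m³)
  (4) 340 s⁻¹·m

(3)

Reference: [kg·s⁻²] / [kg·s⁻¹] = s⁻¹.
Each option:
  (1) [s·A] · [kg·s⁻²·A⁻¹] = kg·s⁻¹
  (2) [kg·m²·s⁻²] / [kg·m²] = s⁻²
  (3) [m³·s⁻¹] / [m³] = s⁻¹  ← same
  (4) m·s⁻¹
Only (3) matches s⁻¹.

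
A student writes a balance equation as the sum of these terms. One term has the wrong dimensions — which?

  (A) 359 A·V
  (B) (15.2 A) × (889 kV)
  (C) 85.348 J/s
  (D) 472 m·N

Dimensions:
  (A) V·A = J·C⁻¹·A = kg·m²·s⁻³
  (B) [A] · [kg·m²·s⁻³·A⁻¹] = kg·m²·s⁻³
  (C) J·s⁻¹ = N·m·s⁻¹ = kg·m²·s⁻³
  (D) N·m = kg·m·s⁻²·m = kg·m²·s⁻²
All reduce to kg·m²·s⁻³ except (D), which is kg·m²·s⁻².

(D)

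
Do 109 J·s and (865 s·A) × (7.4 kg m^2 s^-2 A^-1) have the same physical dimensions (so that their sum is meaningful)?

Yes

Reduce each to base SI dimensions:
  109 J·s:  J·s = N·m·s = kg·m²·s⁻¹
  (865 s·A) × (7.4 kg m^2 s^-2 A^-1):  [s·A] · [kg·m²·s⁻²·A⁻¹] = kg·m²·s⁻¹
Both are kg·m²·s⁻¹, so they have the same dimensions and can be added.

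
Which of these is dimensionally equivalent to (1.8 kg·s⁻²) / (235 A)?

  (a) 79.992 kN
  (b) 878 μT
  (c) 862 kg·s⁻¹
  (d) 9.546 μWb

(b)

Reference: [kg·s⁻²] / [A] = kg·s⁻²·A⁻¹.
Each option:
  (a) N = kg·m·s⁻²
  (b) T = Wb·m⁻² = kg·s⁻²·A⁻¹  ← same
  (c) kg·s⁻¹
  (d) Wb = V·s = kg·m²·s⁻²·A⁻¹
Only (b) matches kg·s⁻²·A⁻¹.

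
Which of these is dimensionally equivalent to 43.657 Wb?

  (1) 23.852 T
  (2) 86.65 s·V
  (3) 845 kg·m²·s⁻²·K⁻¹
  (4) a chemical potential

(2)

Reference: Wb = V·s = kg·m²·s⁻²·A⁻¹.
Each option:
  (1) T = Wb·m⁻² = kg·s⁻²·A⁻¹
  (2) V·s = J·C⁻¹·s = kg·m²·s⁻²·A⁻¹  ← same
  (3) kg·m²·s⁻²·K⁻¹
  (4) [chemical potential] = kg·m²·s⁻²·mol⁻¹
Only (2) matches kg·m²·s⁻²·A⁻¹.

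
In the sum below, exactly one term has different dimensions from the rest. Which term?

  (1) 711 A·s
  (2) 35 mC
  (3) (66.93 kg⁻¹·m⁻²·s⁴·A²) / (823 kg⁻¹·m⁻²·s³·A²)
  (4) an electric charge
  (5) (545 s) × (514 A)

(3)

Expand each in SI base units:
  (1) A·s = s·A
  (2) C = s·A
  (3) [kg⁻¹·m⁻²·s⁴·A²] / [kg⁻¹·m⁻²·s³·A²] = s
  (4) [electric charge] = s·A
  (5) [s] · [A] = s·A
All reduce to s·A except (3), which is s.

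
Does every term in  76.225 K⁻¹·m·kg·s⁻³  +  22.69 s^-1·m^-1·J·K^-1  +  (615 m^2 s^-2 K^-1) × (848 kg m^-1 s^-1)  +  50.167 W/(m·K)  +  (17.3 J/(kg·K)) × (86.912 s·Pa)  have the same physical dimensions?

Yes

Work out the base dimensions of each:
  76.225 K⁻¹·m·kg·s⁻³:  kg·m·s⁻³·K⁻¹
  22.69 s^-1·m^-1·J·K^-1:  J·s⁻¹·m⁻¹·K⁻¹ = N·m·s⁻¹·m⁻¹·K⁻¹ = kg·m·s⁻³·K⁻¹
  (615 m^2 s^-2 K^-1) × (848 kg m^-1 s^-1):  [m²·s⁻²·K⁻¹] · [kg·m⁻¹·s⁻¹] = kg·m·s⁻³·K⁻¹
  50.167 W/(m·K):  W·m⁻¹·K⁻¹ = J·s⁻¹·m⁻¹·K⁻¹ = kg·m·s⁻³·K⁻¹
  (17.3 J/(kg·K)) × (86.912 s·Pa):  [m²·s⁻²·K⁻¹] · [kg·m⁻¹·s⁻¹] = kg·m·s⁻³·K⁻¹
Every term reduces to kg·m·s⁻³·K⁻¹.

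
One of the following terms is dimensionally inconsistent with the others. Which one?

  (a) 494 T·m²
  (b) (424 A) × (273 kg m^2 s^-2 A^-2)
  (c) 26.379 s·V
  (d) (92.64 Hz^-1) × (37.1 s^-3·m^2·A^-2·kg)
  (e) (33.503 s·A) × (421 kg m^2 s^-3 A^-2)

Work out the base dimensions of each:
  (a) T·m² = Wb·m⁻²·m² = kg·m²·s⁻²·A⁻¹
  (b) [A] · [kg·m²·s⁻²·A⁻²] = kg·m²·s⁻²·A⁻¹
  (c) V·s = J·C⁻¹·s = kg·m²·s⁻²·A⁻¹
  (d) [s] · [kg·m²·s⁻³·A⁻²] = kg·m²·s⁻²·A⁻²
  (e) [s·A] · [kg·m²·s⁻³·A⁻²] = kg·m²·s⁻²·A⁻¹
All reduce to kg·m²·s⁻²·A⁻¹ except (d), which is kg·m²·s⁻²·A⁻².

(d)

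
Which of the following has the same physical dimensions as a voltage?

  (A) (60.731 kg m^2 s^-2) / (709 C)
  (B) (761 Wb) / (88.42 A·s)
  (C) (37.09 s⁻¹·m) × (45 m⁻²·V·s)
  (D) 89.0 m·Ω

Reference: [voltage] = kg·m²·s⁻³·A⁻¹.
Each option:
  (A) [kg·m²·s⁻²] / [s·A] = kg·m²·s⁻³·A⁻¹  ← same
  (B) [kg·m²·s⁻²·A⁻¹] / [s·A] = kg·m²·s⁻³·A⁻²
  (C) [m·s⁻¹] · [kg·s⁻²·A⁻¹] = kg·m·s⁻³·A⁻¹
  (D) Ω·m = V·A⁻¹·m = kg·m³·s⁻³·A⁻²
Only (A) matches kg·m²·s⁻³·A⁻¹.

(A)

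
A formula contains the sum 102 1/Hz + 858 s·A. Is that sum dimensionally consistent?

Work out the base dimensions of each:
  102 1/Hz:  Hz⁻¹ = (s⁻¹)⁻¹ = s
  858 s·A:  A·s = s·A
s ≠ s·A, so they cannot be added.

No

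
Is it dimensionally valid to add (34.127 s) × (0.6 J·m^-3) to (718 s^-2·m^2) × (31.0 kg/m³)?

No

Reduce each to base SI dimensions:
  (34.127 s) × (0.6 J·m^-3):  [s] · [kg·m⁻¹·s⁻²] = kg·m⁻¹·s⁻¹
  (718 s^-2·m^2) × (31.0 kg/m³):  [m²·s⁻²] · [kg·m⁻³] = kg·m⁻¹·s⁻²
kg·m⁻¹·s⁻¹ ≠ kg·m⁻¹·s⁻², so they cannot be added.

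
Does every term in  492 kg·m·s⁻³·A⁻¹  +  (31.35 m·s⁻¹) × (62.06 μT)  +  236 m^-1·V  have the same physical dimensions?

Yes

Reduce each to base SI dimensions:
  492 kg·m·s⁻³·A⁻¹:  kg·m·s⁻³·A⁻¹
  (31.35 m·s⁻¹) × (62.06 μT):  [m·s⁻¹] · [kg·s⁻²·A⁻¹] = kg·m·s⁻³·A⁻¹
  236 m^-1·V:  V·m⁻¹ = J·C⁻¹·m⁻¹ = kg·m·s⁻³·A⁻¹
Every term reduces to kg·m·s⁻³·A⁻¹.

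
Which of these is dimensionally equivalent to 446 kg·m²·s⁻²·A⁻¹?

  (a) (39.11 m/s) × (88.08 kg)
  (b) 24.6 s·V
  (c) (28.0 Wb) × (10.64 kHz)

(b)

Reference: kg·m²·s⁻²·A⁻¹.
Each option:
  (a) [m·s⁻¹] · [kg] = kg·m·s⁻¹
  (b) V·s = J·C⁻¹·s = kg·m²·s⁻²·A⁻¹  ← same
  (c) [kg·m²·s⁻²·A⁻¹] · [s⁻¹] = kg·m²·s⁻³·A⁻¹
Only (b) matches kg·m²·s⁻²·A⁻¹.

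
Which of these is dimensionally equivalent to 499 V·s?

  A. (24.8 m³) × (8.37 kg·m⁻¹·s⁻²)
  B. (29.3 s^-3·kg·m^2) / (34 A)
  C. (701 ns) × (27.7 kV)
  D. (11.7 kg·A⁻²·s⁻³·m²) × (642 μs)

C.

Reference: V·s = J·C⁻¹·s = kg·m²·s⁻²·A⁻¹.
Each option:
  A. [m³] · [kg·m⁻¹·s⁻²] = kg·m²·s⁻²
  B. [kg·m²·s⁻³] / [A] = kg·m²·s⁻³·A⁻¹
  C. [s] · [kg·m²·s⁻³·A⁻¹] = kg·m²·s⁻²·A⁻¹  ← same
  D. [kg·m²·s⁻³·A⁻²] · [s] = kg·m²·s⁻²·A⁻²
Only C. matches kg·m²·s⁻²·A⁻¹.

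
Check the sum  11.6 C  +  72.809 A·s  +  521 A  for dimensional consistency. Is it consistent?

No

Work out the base dimensions of each:
  11.6 C:  C = s·A
  72.809 A·s:  A·s = s·A
  521 A:  A
The terms do not share a single dimension (A vs s·A).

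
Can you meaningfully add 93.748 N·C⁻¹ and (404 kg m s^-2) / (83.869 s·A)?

Yes

Expand each in SI base units:
  93.748 N·C⁻¹:  N·C⁻¹ = kg·m·s⁻²·(s·A)⁻¹ = kg·m·s⁻³·A⁻¹
  (404 kg m s^-2) / (83.869 s·A):  [kg·m·s⁻²] / [s·A] = kg·m·s⁻³·A⁻¹
Both are kg·m·s⁻³·A⁻¹, so they have the same dimensions and can be added.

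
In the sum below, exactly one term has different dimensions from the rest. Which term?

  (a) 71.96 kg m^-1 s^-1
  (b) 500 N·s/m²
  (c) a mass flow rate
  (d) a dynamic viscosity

(c)

Reduce each to base SI dimensions:
  (a) kg·m⁻¹·s⁻¹
  (b) N·s·m⁻² = kg·m·s⁻²·s·m⁻² = kg·m⁻¹·s⁻¹
  (c) [mass flow rate] = kg·s⁻¹
  (d) [dynamic viscosity] = kg·m⁻¹·s⁻¹
All reduce to kg·m⁻¹·s⁻¹ except (c), which is kg·s⁻¹.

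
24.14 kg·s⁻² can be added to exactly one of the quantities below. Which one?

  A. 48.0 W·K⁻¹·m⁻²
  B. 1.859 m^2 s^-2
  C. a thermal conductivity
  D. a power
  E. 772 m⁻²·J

Reference: kg·s⁻².
Each option:
  A. W·m⁻²·K⁻¹ = J·s⁻¹·m⁻²·K⁻¹ = kg·s⁻³·K⁻¹
  B. m²·s⁻²
  C. [thermal conductivity] = kg·m·s⁻³·K⁻¹
  D. [power] = kg·m²·s⁻³
  E. J·m⁻² = N·m·m⁻² = kg·s⁻²  ← same
Only E. matches kg·s⁻².

E.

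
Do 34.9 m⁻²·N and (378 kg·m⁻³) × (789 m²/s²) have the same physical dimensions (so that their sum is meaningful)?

Yes

Reduce each to base SI dimensions:
  34.9 m⁻²·N:  N·m⁻² = kg·m·s⁻²·m⁻² = kg·m⁻¹·s⁻²
  (378 kg·m⁻³) × (789 m²/s²):  [kg·m⁻³] · [m²·s⁻²] = kg·m⁻¹·s⁻²
Both are kg·m⁻¹·s⁻², so they have the same dimensions and can be added.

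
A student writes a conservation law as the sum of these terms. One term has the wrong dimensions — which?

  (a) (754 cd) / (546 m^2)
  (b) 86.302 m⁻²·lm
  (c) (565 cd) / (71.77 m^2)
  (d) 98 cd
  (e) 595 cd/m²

Expand each in SI base units:
  (a) [cd] / [m²] = m⁻²·cd
  (b) lm·m⁻² = cd·m⁻² = m⁻²·cd
  (c) [cd] / [m²] = m⁻²·cd
  (d) cd
  (e) cd·m⁻² = m⁻²·cd
All reduce to m⁻²·cd except (d), which is cd.

(d)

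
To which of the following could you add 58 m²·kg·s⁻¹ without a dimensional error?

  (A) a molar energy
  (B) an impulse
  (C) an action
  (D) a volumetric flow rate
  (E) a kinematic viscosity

(C)

Reference: kg·m²·s⁻¹.
Each option:
  (A) [molar energy] = kg·m²·s⁻²·mol⁻¹
  (B) [impulse] = kg·m·s⁻¹
  (C) [action] = kg·m²·s⁻¹  ← same
  (D) [volumetric flow rate] = m³·s⁻¹
  (E) [kinematic viscosity] = m²·s⁻¹
Only (C) matches kg·m²·s⁻¹.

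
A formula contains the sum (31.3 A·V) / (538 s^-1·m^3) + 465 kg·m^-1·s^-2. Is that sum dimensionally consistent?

Yes

Work out the base dimensions of each:
  (31.3 A·V) / (538 s^-1·m^3):  [kg·m²·s⁻³] / [m³·s⁻¹] = kg·m⁻¹·s⁻²
  465 kg·m^-1·s^-2:  kg·m⁻¹·s⁻²
Both are kg·m⁻¹·s⁻², so they have the same dimensions and can be added.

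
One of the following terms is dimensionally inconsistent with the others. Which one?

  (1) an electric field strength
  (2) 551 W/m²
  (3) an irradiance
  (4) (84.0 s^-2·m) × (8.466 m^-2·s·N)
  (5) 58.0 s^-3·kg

Reduce each to base SI dimensions:
  (1) [electric field strength] = kg·m·s⁻³·A⁻¹
  (2) W·m⁻² = J·s⁻¹·m⁻² = kg·s⁻³
  (3) [irradiance] = kg·s⁻³
  (4) [m·s⁻²] · [kg·m⁻¹·s⁻¹] = kg·s⁻³
  (5) kg·s⁻³
All reduce to kg·s⁻³ except (1), which is kg·m·s⁻³·A⁻¹.

(1)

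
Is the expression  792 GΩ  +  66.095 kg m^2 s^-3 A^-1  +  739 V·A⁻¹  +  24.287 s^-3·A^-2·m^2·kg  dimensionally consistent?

Work out the base dimensions of each:
  792 GΩ:  Ω = V·A⁻¹ = kg·m²·s⁻³·A⁻²
  66.095 kg m^2 s^-3 A^-1:  kg·m²·s⁻³·A⁻¹
  739 V·A⁻¹:  V·A⁻¹ = J·C⁻¹·A⁻¹ = kg·m²·s⁻³·A⁻²
  24.287 s^-3·A^-2·m^2·kg:  kg·m²·s⁻³·A⁻²
The terms do not share a single dimension (kg·m²·s⁻³·A⁻² vs kg·m²·s⁻³·A⁻¹).

No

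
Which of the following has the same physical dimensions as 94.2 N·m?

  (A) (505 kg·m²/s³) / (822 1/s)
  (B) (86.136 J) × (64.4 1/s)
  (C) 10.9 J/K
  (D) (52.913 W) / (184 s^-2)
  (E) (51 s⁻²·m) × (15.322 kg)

(A)

Reference: N·m = kg·m·s⁻²·m = kg·m²·s⁻².
Each option:
  (A) [kg·m²·s⁻³] / [s⁻¹] = kg·m²·s⁻²  ← same
  (B) [kg·m²·s⁻²] · [s⁻¹] = kg·m²·s⁻³
  (C) J·K⁻¹ = N·m·K⁻¹ = kg·m²·s⁻²·K⁻¹
  (D) [kg·m²·s⁻³] / [s⁻²] = kg·m²·s⁻¹
  (E) [m·s⁻²] · [kg] = kg·m·s⁻²
Only (A) matches kg·m²·s⁻².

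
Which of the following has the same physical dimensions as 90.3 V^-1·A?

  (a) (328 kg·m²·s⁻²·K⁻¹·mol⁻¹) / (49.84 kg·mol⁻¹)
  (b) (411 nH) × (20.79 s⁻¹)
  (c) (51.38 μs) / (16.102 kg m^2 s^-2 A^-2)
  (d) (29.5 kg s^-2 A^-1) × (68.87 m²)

(c)

Reference: A·V⁻¹ = A·(J·C⁻¹)⁻¹ = kg⁻¹·m⁻²·s³·A².
Each option:
  (a) [kg·m²·s⁻²·K⁻¹·mol⁻¹] / [kg·mol⁻¹] = m²·s⁻²·K⁻¹
  (b) [kg·m²·s⁻²·A⁻²] · [s⁻¹] = kg·m²·s⁻³·A⁻²
  (c) [s] / [kg·m²·s⁻²·A⁻²] = kg⁻¹·m⁻²·s³·A²  ← same
  (d) [kg·s⁻²·A⁻¹] · [m²] = kg·m²·s⁻²·A⁻¹
Only (c) matches kg⁻¹·m⁻²·s³·A².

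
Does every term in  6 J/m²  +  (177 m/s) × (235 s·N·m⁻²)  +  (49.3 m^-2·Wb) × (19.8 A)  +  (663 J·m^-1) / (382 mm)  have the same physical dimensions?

Dimensions:
  6 J/m²:  J·m⁻² = N·m·m⁻² = kg·s⁻²
  (177 m/s) × (235 s·N·m⁻²):  [m·s⁻¹] · [kg·m⁻¹·s⁻¹] = kg·s⁻²
  (49.3 m^-2·Wb) × (19.8 A):  [kg·s⁻²·A⁻¹] · [A] = kg·s⁻²
  (663 J·m^-1) / (382 mm):  [kg·m·s⁻²] / [m] = kg·s⁻²
Every term reduces to kg·s⁻².

Yes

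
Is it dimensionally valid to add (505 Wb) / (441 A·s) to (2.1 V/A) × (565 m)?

Dimensions:
  (505 Wb) / (441 A·s):  [kg·m²·s⁻²·A⁻¹] / [s·A] = kg·m²·s⁻³·A⁻²
  (2.1 V/A) × (565 m):  [kg·m²·s⁻³·A⁻²] · [m] = kg·m³·s⁻³·A⁻²
kg·m²·s⁻³·A⁻² ≠ kg·m³·s⁻³·A⁻², so they cannot be added.

No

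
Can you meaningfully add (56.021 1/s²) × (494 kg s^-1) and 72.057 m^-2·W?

In SI base units:
  (56.021 1/s²) × (494 kg s^-1):  [s⁻²] · [kg·s⁻¹] = kg·s⁻³
  72.057 m^-2·W:  W·m⁻² = J·s⁻¹·m⁻² = kg·s⁻³
Both are kg·s⁻³, so they have the same dimensions and can be added.

Yes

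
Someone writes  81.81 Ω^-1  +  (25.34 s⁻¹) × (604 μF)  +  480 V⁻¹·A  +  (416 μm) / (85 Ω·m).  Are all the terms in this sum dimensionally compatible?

Yes

Dimensions:
  81.81 Ω^-1:  Ω⁻¹ = (V·A⁻¹)⁻¹ = kg⁻¹·m⁻²·s³·A²
  (25.34 s⁻¹) × (604 μF):  [s⁻¹] · [kg⁻¹·m⁻²·s⁴·A²] = kg⁻¹·m⁻²·s³·A²
  480 V⁻¹·A:  A·V⁻¹ = A·(J·C⁻¹)⁻¹ = kg⁻¹·m⁻²·s³·A²
  (416 μm) / (85 Ω·m):  [m] / [kg·m³·s⁻³·A⁻²] = kg⁻¹·m⁻²·s³·A²
Every term reduces to kg⁻¹·m⁻²·s³·A².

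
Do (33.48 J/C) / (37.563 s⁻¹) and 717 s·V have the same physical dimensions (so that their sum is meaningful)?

Reduce each to base SI dimensions:
  (33.48 J/C) / (37.563 s⁻¹):  [kg·m²·s⁻³·A⁻¹] / [s⁻¹] = kg·m²·s⁻²·A⁻¹
  717 s·V:  V·s = J·C⁻¹·s = kg·m²·s⁻²·A⁻¹
Both are kg·m²·s⁻²·A⁻¹, so they have the same dimensions and can be added.

Yes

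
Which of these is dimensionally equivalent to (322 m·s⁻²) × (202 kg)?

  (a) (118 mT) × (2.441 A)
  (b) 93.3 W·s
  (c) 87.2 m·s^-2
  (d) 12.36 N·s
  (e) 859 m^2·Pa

Reference: [m·s⁻²] · [kg] = kg·m·s⁻².
Each option:
  (a) [kg·s⁻²·A⁻¹] · [A] = kg·s⁻²
  (b) W·s = J·s⁻¹·s = kg·m²·s⁻²
  (c) m·s⁻²
  (d) N·s = kg·m·s⁻²·s = kg·m·s⁻¹
  (e) Pa·m² = N·m⁻²·m² = kg·m·s⁻²  ← same
Only (e) matches kg·m·s⁻².

(e)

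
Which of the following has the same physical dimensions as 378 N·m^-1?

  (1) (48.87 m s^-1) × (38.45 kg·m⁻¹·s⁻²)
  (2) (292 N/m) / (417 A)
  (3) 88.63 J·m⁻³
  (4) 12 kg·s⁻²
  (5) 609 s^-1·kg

(4)

Reference: N·m⁻¹ = kg·m·s⁻²·m⁻¹ = kg·s⁻².
Each option:
  (1) [m·s⁻¹] · [kg·m⁻¹·s⁻²] = kg·s⁻³
  (2) [kg·s⁻²] / [A] = kg·s⁻²·A⁻¹
  (3) J·m⁻³ = N·m·m⁻³ = kg·m⁻¹·s⁻²
  (4) kg·s⁻²  ← same
  (5) kg·s⁻¹
Only (4) matches kg·s⁻².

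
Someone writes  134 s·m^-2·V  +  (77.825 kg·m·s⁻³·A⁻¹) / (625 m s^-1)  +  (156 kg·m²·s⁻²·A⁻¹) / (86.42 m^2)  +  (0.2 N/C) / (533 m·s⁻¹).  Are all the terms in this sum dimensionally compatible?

Yes

In SI base units:
  134 s·m^-2·V:  V·s·m⁻² = J·C⁻¹·s·m⁻² = kg·s⁻²·A⁻¹
  (77.825 kg·m·s⁻³·A⁻¹) / (625 m s^-1):  [kg·m·s⁻³·A⁻¹] / [m·s⁻¹] = kg·s⁻²·A⁻¹
  (156 kg·m²·s⁻²·A⁻¹) / (86.42 m^2):  [kg·m²·s⁻²·A⁻¹] / [m²] = kg·s⁻²·A⁻¹
  (0.2 N/C) / (533 m·s⁻¹):  [kg·m·s⁻³·A⁻¹] / [m·s⁻¹] = kg·s⁻²·A⁻¹
Every term reduces to kg·s⁻²·A⁻¹.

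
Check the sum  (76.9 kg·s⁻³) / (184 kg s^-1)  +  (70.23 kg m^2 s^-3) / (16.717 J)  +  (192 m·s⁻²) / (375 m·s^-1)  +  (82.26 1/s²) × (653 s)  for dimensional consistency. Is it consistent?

No

Expand each in SI base units:
  (76.9 kg·s⁻³) / (184 kg s^-1):  [kg·s⁻³] / [kg·s⁻¹] = s⁻²
  (70.23 kg m^2 s^-3) / (16.717 J):  [kg·m²·s⁻³] / [kg·m²·s⁻²] = s⁻¹
  (192 m·s⁻²) / (375 m·s^-1):  [m·s⁻²] / [m·s⁻¹] = s⁻¹
  (82.26 1/s²) × (653 s):  [s⁻²] · [s] = s⁻¹
The terms do not share a single dimension (s⁻² vs s⁻¹).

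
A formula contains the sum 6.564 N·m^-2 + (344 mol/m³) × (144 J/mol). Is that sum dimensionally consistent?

Yes

Work out the base dimensions of each:
  6.564 N·m^-2:  N·m⁻² = kg·m·s⁻²·m⁻² = kg·m⁻¹·s⁻²
  (344 mol/m³) × (144 J/mol):  [m⁻³·mol] · [kg·m²·s⁻²·mol⁻¹] = kg·m⁻¹·s⁻²
Both are kg·m⁻¹·s⁻², so they have the same dimensions and can be added.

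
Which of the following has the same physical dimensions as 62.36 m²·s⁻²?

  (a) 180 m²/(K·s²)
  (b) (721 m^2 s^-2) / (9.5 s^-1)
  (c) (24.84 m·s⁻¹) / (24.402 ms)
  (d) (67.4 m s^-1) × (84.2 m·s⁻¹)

(d)

Reference: m²·s⁻².
Each option:
  (a) m²·s⁻²·K⁻¹
  (b) [m²·s⁻²] / [s⁻¹] = m²·s⁻¹
  (c) [m·s⁻¹] / [s] = m·s⁻²
  (d) [m·s⁻¹] · [m·s⁻¹] = m²·s⁻²  ← same
Only (d) matches m²·s⁻².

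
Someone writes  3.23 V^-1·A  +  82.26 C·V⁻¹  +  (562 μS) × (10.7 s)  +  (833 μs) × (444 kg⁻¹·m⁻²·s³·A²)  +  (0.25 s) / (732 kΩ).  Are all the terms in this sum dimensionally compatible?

No

Expand each in SI base units:
  3.23 V^-1·A:  A·V⁻¹ = A·(J·C⁻¹)⁻¹ = kg⁻¹·m⁻²·s³·A²
  82.26 C·V⁻¹:  C·V⁻¹ = s·A·(J·C⁻¹)⁻¹ = kg⁻¹·m⁻²·s⁴·A²
  (562 μS) × (10.7 s):  [kg⁻¹·m⁻²·s³·A²] · [s] = kg⁻¹·m⁻²·s⁴·A²
  (833 μs) × (444 kg⁻¹·m⁻²·s³·A²):  [s] · [kg⁻¹·m⁻²·s³·A²] = kg⁻¹·m⁻²·s⁴·A²
  (0.25 s) / (732 kΩ):  [s] / [kg·m²·s⁻³·A⁻²] = kg⁻¹·m⁻²·s⁴·A²
The terms do not share a single dimension (kg⁻¹·m⁻²·s³·A² vs kg⁻¹·m⁻²·s⁴·A²).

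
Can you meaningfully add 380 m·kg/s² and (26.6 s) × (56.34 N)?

Dimensions:
  380 m·kg/s²:  kg·m·s⁻²
  (26.6 s) × (56.34 N):  [s] · [kg·m·s⁻²] = kg·m·s⁻¹
kg·m·s⁻² ≠ kg·m·s⁻¹, so they cannot be added.

No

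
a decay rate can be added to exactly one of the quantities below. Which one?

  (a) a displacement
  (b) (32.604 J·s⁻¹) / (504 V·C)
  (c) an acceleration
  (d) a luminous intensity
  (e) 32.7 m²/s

(b)

Reference: [decay rate] = s⁻¹.
Each option:
  (a) [displacement] = m
  (b) [kg·m²·s⁻³] / [kg·m²·s⁻²] = s⁻¹  ← same
  (c) [acceleration] = m·s⁻²
  (d) [luminous intensity] = cd
  (e) m²·s⁻¹
Only (b) matches s⁻¹.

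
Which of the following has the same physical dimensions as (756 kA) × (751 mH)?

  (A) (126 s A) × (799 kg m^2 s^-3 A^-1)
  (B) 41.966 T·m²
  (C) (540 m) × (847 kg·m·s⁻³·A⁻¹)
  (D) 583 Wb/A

(B)

Reference: [A] · [kg·m²·s⁻²·A⁻²] = kg·m²·s⁻²·A⁻¹.
Each option:
  (A) [s·A] · [kg·m²·s⁻³·A⁻¹] = kg·m²·s⁻²
  (B) T·m² = Wb·m⁻²·m² = kg·m²·s⁻²·A⁻¹  ← same
  (C) [m] · [kg·m·s⁻³·A⁻¹] = kg·m²·s⁻³·A⁻¹
  (D) Wb·A⁻¹ = V·s·A⁻¹ = kg·m²·s⁻²·A⁻²
Only (B) matches kg·m²·s⁻²·A⁻¹.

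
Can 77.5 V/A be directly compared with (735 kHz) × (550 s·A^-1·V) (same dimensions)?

Work out the base dimensions of each:
  77.5 V/A:  V·A⁻¹ = J·C⁻¹·A⁻¹ = kg·m²·s⁻³·A⁻²
  (735 kHz) × (550 s·A^-1·V):  [s⁻¹] · [kg·m²·s⁻²·A⁻²] = kg·m²·s⁻³·A⁻²
Both are kg·m²·s⁻³·A⁻², so they have the same dimensions and can be added.

Yes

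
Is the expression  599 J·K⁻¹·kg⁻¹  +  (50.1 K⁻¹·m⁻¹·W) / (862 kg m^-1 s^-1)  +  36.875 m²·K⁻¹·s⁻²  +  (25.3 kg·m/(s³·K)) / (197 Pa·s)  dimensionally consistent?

In SI base units:
  599 J·K⁻¹·kg⁻¹:  J·kg⁻¹·K⁻¹ = N·m·kg⁻¹·K⁻¹ = m²·s⁻²·K⁻¹
  (50.1 K⁻¹·m⁻¹·W) / (862 kg m^-1 s^-1):  [kg·m·s⁻³·K⁻¹] / [kg·m⁻¹·s⁻¹] = m²·s⁻²·K⁻¹
  36.875 m²·K⁻¹·s⁻²:  m²·s⁻²·K⁻¹
  (25.3 kg·m/(s³·K)) / (197 Pa·s):  [kg·m·s⁻³·K⁻¹] / [kg·m⁻¹·s⁻¹] = m²·s⁻²·K⁻¹
Every term reduces to m²·s⁻²·K⁻¹.

Yes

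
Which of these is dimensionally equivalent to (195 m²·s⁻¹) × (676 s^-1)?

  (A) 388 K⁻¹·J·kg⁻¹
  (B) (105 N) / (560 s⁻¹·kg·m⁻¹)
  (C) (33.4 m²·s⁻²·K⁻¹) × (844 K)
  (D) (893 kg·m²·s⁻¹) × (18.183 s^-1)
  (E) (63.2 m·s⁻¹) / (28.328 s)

Reference: [m²·s⁻¹] · [s⁻¹] = m²·s⁻².
Each option:
  (A) J·kg⁻¹·K⁻¹ = N·m·kg⁻¹·K⁻¹ = m²·s⁻²·K⁻¹
  (B) [kg·m·s⁻²] / [kg·m⁻¹·s⁻¹] = m²·s⁻¹
  (C) [m²·s⁻²·K⁻¹] · [K] = m²·s⁻²  ← same
  (D) [kg·m²·s⁻¹] · [s⁻¹] = kg·m²·s⁻²
  (E) [m·s⁻¹] / [s] = m·s⁻²
Only (C) matches m²·s⁻².

(C)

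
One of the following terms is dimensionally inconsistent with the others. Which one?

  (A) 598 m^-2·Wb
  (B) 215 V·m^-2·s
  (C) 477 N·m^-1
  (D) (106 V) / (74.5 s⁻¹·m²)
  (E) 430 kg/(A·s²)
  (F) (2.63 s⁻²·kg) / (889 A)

(C)

Reduce each to base SI dimensions:
  (A) Wb·m⁻² = V·s·m⁻² = kg·s⁻²·A⁻¹
  (B) V·s·m⁻² = J·C⁻¹·s·m⁻² = kg·s⁻²·A⁻¹
  (C) N·m⁻¹ = kg·m·s⁻²·m⁻¹ = kg·s⁻²
  (D) [kg·m²·s⁻³·A⁻¹] / [m²·s⁻¹] = kg·s⁻²·A⁻¹
  (E) kg·s⁻²·A⁻¹
  (F) [kg·s⁻²] / [A] = kg·s⁻²·A⁻¹
All reduce to kg·s⁻²·A⁻¹ except (C), which is kg·s⁻².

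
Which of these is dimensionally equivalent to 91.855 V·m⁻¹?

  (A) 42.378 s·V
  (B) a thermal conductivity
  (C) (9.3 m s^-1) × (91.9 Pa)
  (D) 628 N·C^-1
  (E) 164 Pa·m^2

Reference: V·m⁻¹ = J·C⁻¹·m⁻¹ = kg·m·s⁻³·A⁻¹.
Each option:
  (A) V·s = J·C⁻¹·s = kg·m²·s⁻²·A⁻¹
  (B) [thermal conductivity] = kg·m·s⁻³·K⁻¹
  (C) [m·s⁻¹] · [kg·m⁻¹·s⁻²] = kg·s⁻³
  (D) N·C⁻¹ = kg·m·s⁻²·(s·A)⁻¹ = kg·m·s⁻³·A⁻¹  ← same
  (E) Pa·m² = N·m⁻²·m² = kg·m·s⁻²
Only (D) matches kg·m·s⁻³·A⁻¹.

(D)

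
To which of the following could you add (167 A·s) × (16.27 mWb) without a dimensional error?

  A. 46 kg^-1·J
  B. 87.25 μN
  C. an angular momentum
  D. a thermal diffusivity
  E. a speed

Reference: [s·A] · [kg·m²·s⁻²·A⁻¹] = kg·m²·s⁻¹.
Each option:
  A. J·kg⁻¹ = N·m·kg⁻¹ = m²·s⁻²
  B. N = kg·m·s⁻²
  C. [angular momentum] = kg·m²·s⁻¹  ← same
  D. [thermal diffusivity] = m²·s⁻¹
  E. [speed] = m·s⁻¹
Only C. matches kg·m²·s⁻¹.

C.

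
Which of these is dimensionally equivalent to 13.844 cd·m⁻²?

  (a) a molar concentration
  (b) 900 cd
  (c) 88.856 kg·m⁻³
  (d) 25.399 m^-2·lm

Reference: cd·m⁻² = m⁻²·cd.
Each option:
  (a) [molar concentration] = m⁻³·mol
  (b) cd
  (c) kg·m⁻³
  (d) lm·m⁻² = cd·m⁻² = m⁻²·cd  ← same
Only (d) matches m⁻²·cd.

(d)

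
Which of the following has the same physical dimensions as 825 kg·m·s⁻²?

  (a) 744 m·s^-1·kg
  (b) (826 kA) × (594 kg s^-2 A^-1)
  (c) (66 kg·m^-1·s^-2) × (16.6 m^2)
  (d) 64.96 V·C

(c)

Reference: kg·m·s⁻².
Each option:
  (a) kg·m·s⁻¹
  (b) [A] · [kg·s⁻²·A⁻¹] = kg·s⁻²
  (c) [kg·m⁻¹·s⁻²] · [m²] = kg·m·s⁻²  ← same
  (d) C·V = s·A·J·C⁻¹ = kg·m²·s⁻²
Only (c) matches kg·m·s⁻².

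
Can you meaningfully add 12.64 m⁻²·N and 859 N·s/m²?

Dimensions:
  12.64 m⁻²·N:  N·m⁻² = kg·m·s⁻²·m⁻² = kg·m⁻¹·s⁻²
  859 N·s/m²:  N·s·m⁻² = kg·m·s⁻²·s·m⁻² = kg·m⁻¹·s⁻¹
kg·m⁻¹·s⁻² ≠ kg·m⁻¹·s⁻¹, so they cannot be added.

No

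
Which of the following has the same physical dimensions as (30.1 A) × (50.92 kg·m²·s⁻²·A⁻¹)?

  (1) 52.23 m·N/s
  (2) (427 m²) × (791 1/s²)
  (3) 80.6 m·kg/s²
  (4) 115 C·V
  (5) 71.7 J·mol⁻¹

Reference: [A] · [kg·m²·s⁻²·A⁻¹] = kg·m²·s⁻².
Each option:
  (1) N·m·s⁻¹ = kg·m·s⁻²·m·s⁻¹ = kg·m²·s⁻³
  (2) [m²] · [s⁻²] = m²·s⁻²
  (3) kg·m·s⁻²
  (4) C·V = s·A·J·C⁻¹ = kg·m²·s⁻²  ← same
  (5) J·mol⁻¹ = N·m·mol⁻¹ = kg·m²·s⁻²·mol⁻¹
Only (4) matches kg·m²·s⁻².

(4)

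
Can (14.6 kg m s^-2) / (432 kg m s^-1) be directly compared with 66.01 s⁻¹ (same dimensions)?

Work out the base dimensions of each:
  (14.6 kg m s^-2) / (432 kg m s^-1):  [kg·m·s⁻²] / [kg·m·s⁻¹] = s⁻¹
  66.01 s⁻¹:  s⁻¹
Both are s⁻¹, so they have the same dimensions and can be added.

Yes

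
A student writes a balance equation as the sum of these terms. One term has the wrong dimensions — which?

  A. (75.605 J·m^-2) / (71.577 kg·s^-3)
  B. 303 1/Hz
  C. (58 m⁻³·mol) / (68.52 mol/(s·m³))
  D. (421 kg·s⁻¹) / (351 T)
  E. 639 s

Work out the base dimensions of each:
  A. [kg·s⁻²] / [kg·s⁻³] = s
  B. Hz⁻¹ = (s⁻¹)⁻¹ = s
  C. [m⁻³·mol] / [m⁻³·s⁻¹·mol] = s
  D. [kg·s⁻¹] / [kg·s⁻²·A⁻¹] = s·A
  E. s
All reduce to s except D., which is s·A.

D.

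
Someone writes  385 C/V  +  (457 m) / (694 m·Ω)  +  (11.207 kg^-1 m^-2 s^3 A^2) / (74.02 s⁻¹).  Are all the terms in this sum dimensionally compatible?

Dimensions:
  385 C/V:  C·V⁻¹ = s·A·(J·C⁻¹)⁻¹ = kg⁻¹·m⁻²·s⁴·A²
  (457 m) / (694 m·Ω):  [m] / [kg·m³·s⁻³·A⁻²] = kg⁻¹·m⁻²·s³·A²
  (11.207 kg^-1 m^-2 s^3 A^2) / (74.02 s⁻¹):  [kg⁻¹·m⁻²·s³·A²] / [s⁻¹] = kg⁻¹·m⁻²·s⁴·A²
The terms do not share a single dimension (kg⁻¹·m⁻²·s³·A² vs kg⁻¹·m⁻²·s⁴·A²).

No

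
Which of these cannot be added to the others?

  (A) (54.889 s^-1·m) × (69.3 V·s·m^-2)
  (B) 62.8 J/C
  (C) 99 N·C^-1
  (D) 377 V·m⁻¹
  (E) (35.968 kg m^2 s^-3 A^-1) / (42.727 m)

Work out the base dimensions of each:
  (A) [m·s⁻¹] · [kg·s⁻²·A⁻¹] = kg·m·s⁻³·A⁻¹
  (B) J·C⁻¹ = N·m·(s·A)⁻¹ = kg·m²·s⁻³·A⁻¹
  (C) N·C⁻¹ = kg·m·s⁻²·(s·A)⁻¹ = kg·m·s⁻³·A⁻¹
  (D) V·m⁻¹ = J·C⁻¹·m⁻¹ = kg·m·s⁻³·A⁻¹
  (E) [kg·m²·s⁻³·A⁻¹] / [m] = kg·m·s⁻³·A⁻¹
All reduce to kg·m·s⁻³·A⁻¹ except (B), which is kg·m²·s⁻³·A⁻¹.

(B)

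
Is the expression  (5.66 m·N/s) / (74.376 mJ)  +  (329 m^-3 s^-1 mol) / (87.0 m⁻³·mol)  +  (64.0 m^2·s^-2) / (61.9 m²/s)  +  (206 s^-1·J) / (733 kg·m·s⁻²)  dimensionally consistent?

In SI base units:
  (5.66 m·N/s) / (74.376 mJ):  [kg·m²·s⁻³] / [kg·m²·s⁻²] = s⁻¹
  (329 m^-3 s^-1 mol) / (87.0 m⁻³·mol):  [m⁻³·s⁻¹·mol] / [m⁻³·mol] = s⁻¹
  (64.0 m^2·s^-2) / (61.9 m²/s):  [m²·s⁻²] / [m²·s⁻¹] = s⁻¹
  (206 s^-1·J) / (733 kg·m·s⁻²):  [kg·m²·s⁻³] / [kg·m·s⁻²] = m·s⁻¹
The terms do not share a single dimension (m·s⁻¹ vs s⁻¹).

No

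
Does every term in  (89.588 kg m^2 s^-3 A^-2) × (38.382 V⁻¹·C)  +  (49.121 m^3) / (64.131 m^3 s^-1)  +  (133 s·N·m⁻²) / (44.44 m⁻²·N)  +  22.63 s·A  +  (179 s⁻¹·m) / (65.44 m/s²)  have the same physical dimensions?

No

Expand each in SI base units:
  (89.588 kg m^2 s^-3 A^-2) × (38.382 V⁻¹·C):  [kg·m²·s⁻³·A⁻²] · [kg⁻¹·m⁻²·s⁴·A²] = s
  (49.121 m^3) / (64.131 m^3 s^-1):  [m³] / [m³·s⁻¹] = s
  (133 s·N·m⁻²) / (44.44 m⁻²·N):  [kg·m⁻¹·s⁻¹] / [kg·m⁻¹·s⁻²] = s
  22.63 s·A:  A·s = s·A
  (179 s⁻¹·m) / (65.44 m/s²):  [m·s⁻¹] / [m·s⁻²] = s
The terms do not share a single dimension (s vs s·A).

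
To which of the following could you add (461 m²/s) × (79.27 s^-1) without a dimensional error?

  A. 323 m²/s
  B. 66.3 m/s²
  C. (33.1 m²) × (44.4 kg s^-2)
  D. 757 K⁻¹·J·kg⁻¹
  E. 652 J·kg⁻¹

E.

Reference: [m²·s⁻¹] · [s⁻¹] = m²·s⁻².
Each option:
  A. m²·s⁻¹
  B. m·s⁻²
  C. [m²] · [kg·s⁻²] = kg·m²·s⁻²
  D. J·kg⁻¹·K⁻¹ = N·m·kg⁻¹·K⁻¹ = m²·s⁻²·K⁻¹
  E. J·kg⁻¹ = N·m·kg⁻¹ = m²·s⁻²  ← same
Only E. matches m²·s⁻².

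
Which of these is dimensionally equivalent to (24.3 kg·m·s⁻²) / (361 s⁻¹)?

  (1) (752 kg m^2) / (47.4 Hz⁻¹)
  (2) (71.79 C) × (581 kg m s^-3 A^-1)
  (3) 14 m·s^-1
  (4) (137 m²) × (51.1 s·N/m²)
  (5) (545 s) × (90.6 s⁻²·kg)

(4)

Reference: [kg·m·s⁻²] / [s⁻¹] = kg·m·s⁻¹.
Each option:
  (1) [kg·m²] / [s] = kg·m²·s⁻¹
  (2) [s·A] · [kg·m·s⁻³·A⁻¹] = kg·m·s⁻²
  (3) m·s⁻¹
  (4) [m²] · [kg·m⁻¹·s⁻¹] = kg·m·s⁻¹  ← same
  (5) [s] · [kg·s⁻²] = kg·s⁻¹
Only (4) matches kg·m·s⁻¹.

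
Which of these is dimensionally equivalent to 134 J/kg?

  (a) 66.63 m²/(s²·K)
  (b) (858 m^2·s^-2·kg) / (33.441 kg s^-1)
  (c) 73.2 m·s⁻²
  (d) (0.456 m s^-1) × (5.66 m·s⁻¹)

(d)

Reference: J·kg⁻¹ = N·m·kg⁻¹ = m²·s⁻².
Each option:
  (a) m²·s⁻²·K⁻¹
  (b) [kg·m²·s⁻²] / [kg·s⁻¹] = m²·s⁻¹
  (c) m·s⁻²
  (d) [m·s⁻¹] · [m·s⁻¹] = m²·s⁻²  ← same
Only (d) matches m²·s⁻².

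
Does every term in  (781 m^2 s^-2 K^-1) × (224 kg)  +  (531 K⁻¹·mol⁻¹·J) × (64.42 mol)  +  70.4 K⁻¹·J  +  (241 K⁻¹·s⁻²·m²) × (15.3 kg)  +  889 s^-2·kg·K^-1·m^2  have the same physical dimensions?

Yes

Expand each in SI base units:
  (781 m^2 s^-2 K^-1) × (224 kg):  [m²·s⁻²·K⁻¹] · [kg] = kg·m²·s⁻²·K⁻¹
  (531 K⁻¹·mol⁻¹·J) × (64.42 mol):  [kg·m²·s⁻²·K⁻¹·mol⁻¹] · [mol] = kg·m²·s⁻²·K⁻¹
  70.4 K⁻¹·J:  J·K⁻¹ = N·m·K⁻¹ = kg·m²·s⁻²·K⁻¹
  (241 K⁻¹·s⁻²·m²) × (15.3 kg):  [m²·s⁻²·K⁻¹] · [kg] = kg·m²·s⁻²·K⁻¹
  889 s^-2·kg·K^-1·m^2:  kg·m²·s⁻²·K⁻¹
Every term reduces to kg·m²·s⁻²·K⁻¹.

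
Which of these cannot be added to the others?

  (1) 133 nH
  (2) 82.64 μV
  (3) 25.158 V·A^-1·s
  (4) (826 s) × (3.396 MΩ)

(2)

Work out the base dimensions of each:
  (1) H = V·s·A⁻¹ = kg·m²·s⁻²·A⁻²
  (2) V = J·C⁻¹ = kg·m²·s⁻³·A⁻¹
  (3) V·s·A⁻¹ = J·C⁻¹·s·A⁻¹ = kg·m²·s⁻²·A⁻²
  (4) [s] · [kg·m²·s⁻³·A⁻²] = kg·m²·s⁻²·A⁻²
All reduce to kg·m²·s⁻²·A⁻² except (2), which is kg·m²·s⁻³·A⁻¹.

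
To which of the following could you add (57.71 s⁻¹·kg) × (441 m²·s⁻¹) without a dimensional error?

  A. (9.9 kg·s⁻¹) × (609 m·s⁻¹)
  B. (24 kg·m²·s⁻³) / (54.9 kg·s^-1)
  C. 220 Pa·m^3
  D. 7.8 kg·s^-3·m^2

Reference: [kg·s⁻¹] · [m²·s⁻¹] = kg·m²·s⁻².
Each option:
  A. [kg·s⁻¹] · [m·s⁻¹] = kg·m·s⁻²
  B. [kg·m²·s⁻³] / [kg·s⁻¹] = m²·s⁻²
  C. Pa·m³ = N·m⁻²·m³ = kg·m²·s⁻²  ← same
  D. kg·m²·s⁻³
Only C. matches kg·m²·s⁻².

C.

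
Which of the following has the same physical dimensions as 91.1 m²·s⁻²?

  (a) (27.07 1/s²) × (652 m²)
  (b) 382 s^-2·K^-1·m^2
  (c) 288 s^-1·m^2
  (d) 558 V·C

(a)

Reference: m²·s⁻².
Each option:
  (a) [s⁻²] · [m²] = m²·s⁻²  ← same
  (b) m²·s⁻²·K⁻¹
  (c) m²·s⁻¹
  (d) C·V = s·A·J·C⁻¹ = kg·m²·s⁻²
Only (a) matches m²·s⁻².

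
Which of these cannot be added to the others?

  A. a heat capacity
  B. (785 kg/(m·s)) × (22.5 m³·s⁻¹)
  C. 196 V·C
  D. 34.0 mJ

A.

In SI base units:
  A. [heat capacity] = kg·m²·s⁻²·K⁻¹
  B. [kg·m⁻¹·s⁻¹] · [m³·s⁻¹] = kg·m²·s⁻²
  C. C·V = s·A·J·C⁻¹ = kg·m²·s⁻²
  D. J = N·m = kg·m²·s⁻²
All reduce to kg·m²·s⁻² except A., which is kg·m²·s⁻²·K⁻¹.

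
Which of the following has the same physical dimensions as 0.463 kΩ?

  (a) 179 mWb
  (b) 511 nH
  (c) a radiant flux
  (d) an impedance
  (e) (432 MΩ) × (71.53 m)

(d)

Reference: Ω = V·A⁻¹ = kg·m²·s⁻³·A⁻².
Each option:
  (a) Wb = V·s = kg·m²·s⁻²·A⁻¹
  (b) H = V·s·A⁻¹ = kg·m²·s⁻²·A⁻²
  (c) [radiant flux] = kg·m²·s⁻³
  (d) [impedance] = kg·m²·s⁻³·A⁻²  ← same
  (e) [kg·m²·s⁻³·A⁻²] · [m] = kg·m³·s⁻³·A⁻²
Only (d) matches kg·m²·s⁻³·A⁻².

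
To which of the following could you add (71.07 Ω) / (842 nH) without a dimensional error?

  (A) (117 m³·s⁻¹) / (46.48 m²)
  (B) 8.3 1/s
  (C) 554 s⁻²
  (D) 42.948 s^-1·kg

(B)

Reference: [kg·m²·s⁻³·A⁻²] / [kg·m²·s⁻²·A⁻²] = s⁻¹.
Each option:
  (A) [m³·s⁻¹] / [m²] = m·s⁻¹
  (B) s⁻¹  ← same
  (C) s⁻²
  (D) kg·s⁻¹
Only (B) matches s⁻¹.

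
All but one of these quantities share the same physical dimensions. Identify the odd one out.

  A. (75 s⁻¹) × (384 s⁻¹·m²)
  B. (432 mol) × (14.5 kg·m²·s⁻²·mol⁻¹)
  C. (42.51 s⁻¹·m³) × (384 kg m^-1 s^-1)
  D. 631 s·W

In SI base units:
  A. [s⁻¹] · [m²·s⁻¹] = m²·s⁻²
  B. [mol] · [kg·m²·s⁻²·mol⁻¹] = kg·m²·s⁻²
  C. [m³·s⁻¹] · [kg·m⁻¹·s⁻¹] = kg·m²·s⁻²
  D. W·s = J·s⁻¹·s = kg·m²·s⁻²
All reduce to kg·m²·s⁻² except A., which is m²·s⁻².

A.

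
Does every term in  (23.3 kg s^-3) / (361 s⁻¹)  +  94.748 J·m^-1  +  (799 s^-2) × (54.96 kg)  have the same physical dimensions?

No

Reduce each to base SI dimensions:
  (23.3 kg s^-3) / (361 s⁻¹):  [kg·s⁻³] / [s⁻¹] = kg·s⁻²
  94.748 J·m^-1:  J·m⁻¹ = N·m·m⁻¹ = kg·m·s⁻²
  (799 s^-2) × (54.96 kg):  [s⁻²] · [kg] = kg·s⁻²
The terms do not share a single dimension (kg·m·s⁻² vs kg·s⁻²).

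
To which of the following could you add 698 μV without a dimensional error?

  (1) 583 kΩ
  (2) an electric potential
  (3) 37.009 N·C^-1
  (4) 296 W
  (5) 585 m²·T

Reference: V = J·C⁻¹ = kg·m²·s⁻³·A⁻¹.
Each option:
  (1) Ω = V·A⁻¹ = kg·m²·s⁻³·A⁻²
  (2) [electric potential] = kg·m²·s⁻³·A⁻¹  ← same
  (3) N·C⁻¹ = kg·m·s⁻²·(s·A)⁻¹ = kg·m·s⁻³·A⁻¹
  (4) W = J·s⁻¹ = kg·m²·s⁻³
  (5) T·m² = Wb·m⁻²·m² = kg·m²·s⁻²·A⁻¹
Only (2) matches kg·m²·s⁻³·A⁻¹.

(2)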